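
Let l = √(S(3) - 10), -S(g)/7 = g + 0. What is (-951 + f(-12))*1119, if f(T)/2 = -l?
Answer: -1064169 - 2238*I*√31 ≈ -1.0642e+6 - 12461.0*I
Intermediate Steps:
S(g) = -7*g (S(g) = -7*(g + 0) = -7*g)
l = I*√31 (l = √(-7*3 - 10) = √(-21 - 10) = √(-31) = I*√31 ≈ 5.5678*I)
f(T) = -2*I*√31 (f(T) = 2*(-I*√31) = -2*I*√31)
(-951 + f(-12))*1119 = (-951 - 2*I*√31)*1119 = -1064169 - 2238*I*√31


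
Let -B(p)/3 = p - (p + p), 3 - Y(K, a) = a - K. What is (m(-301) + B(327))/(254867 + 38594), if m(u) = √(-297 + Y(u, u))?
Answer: 981/293461 + I*√6/41923 ≈ 0.0033429 + 5.8428e-5*I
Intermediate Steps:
Y(K, a) = 3 + K - a (Y(K, a) = 3 - (a - K) = 3 + (K - a) = 3 + K - a)
m(u) = 7*I*√6 (m(u) = √(-297 + (3 + u - u)) = √(-297 + 3) = √(-294) = 7*I*√6)
B(p) = 3*p (B(p) = -3*(p - (p + p)) = -3*(p - 2*p) = -(-3)*p = 3*p)
(m(-301) + B(327))/(254867 + 38594) = (7*I*√6 + 3*327)/(254867 + 38594) = (7*I*√6 + 981)/293461 = (981 + 7*I*√6)*(1/293461) = 981/293461 + I*√6/41923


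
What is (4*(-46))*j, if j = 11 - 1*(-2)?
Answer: -2392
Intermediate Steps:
j = 13 (j = 11 + 2 = 13)
(4*(-46))*j = (4*(-46))*13 = -184*13 = -2392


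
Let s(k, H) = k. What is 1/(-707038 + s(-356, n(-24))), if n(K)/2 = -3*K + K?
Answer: -1/707394 ≈ -1.4136e-6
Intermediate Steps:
n(K) = -4*K (n(K) = 2*(-3*K + K) = 2*(-2*K) = -4*K)
1/(-707038 + s(-356, n(-24))) = 1/(-707038 - 356) = 1/(-707394) = -1/707394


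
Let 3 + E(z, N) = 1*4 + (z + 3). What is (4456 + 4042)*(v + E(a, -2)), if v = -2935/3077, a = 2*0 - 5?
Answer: -51089976/3077 ≈ -16604.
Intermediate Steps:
a = -5 (a = 0 - 5 = -5)
v = -2935/3077 (v = -2935*1/3077 = -2935/3077 ≈ -0.95385)
E(z, N) = 4 + z (E(z, N) = -3 + (1*4 + (z + 3)) = -3 + (4 + (3 + z)) = -3 + (7 + z) = 4 + z)
(4456 + 4042)*(v + E(a, -2)) = (4456 + 4042)*(-2935/3077 + (4 - 5)) = 8498*(-2935/3077 - 1) = 8498*(-6012/3077) = -51089976/3077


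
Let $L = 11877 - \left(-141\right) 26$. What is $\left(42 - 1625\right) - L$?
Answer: $-17126$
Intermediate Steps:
$L = 15543$ ($L = 11877 - -3666 = 11877 + 3666 = 15543$)
$\left(42 - 1625\right) - L = \left(42 - 1625\right) - 15543 = -1583 - 15543 = -17126$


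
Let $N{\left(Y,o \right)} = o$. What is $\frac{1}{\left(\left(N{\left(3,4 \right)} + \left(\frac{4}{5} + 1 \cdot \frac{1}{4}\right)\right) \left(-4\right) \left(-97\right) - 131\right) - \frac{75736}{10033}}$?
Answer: $\frac{50165}{91343006} \approx 0.00054919$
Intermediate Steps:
$\frac{1}{\left(\left(N{\left(3,4 \right)} + \left(\frac{4}{5} + 1 \cdot \frac{1}{4}\right)\right) \left(-4\right) \left(-97\right) - 131\right) - \frac{75736}{10033}} = \frac{1}{\left(\left(4 + \left(\frac{4}{5} + 1 \cdot \frac{1}{4}\right)\right) \left(-4\right) \left(-97\right) - 131\right) - \frac{75736}{10033}} = \frac{1}{\left(\left(4 + \left(4 \cdot \frac{1}{5} + 1 \cdot \frac{1}{4}\right)\right) \left(-4\right) \left(-97\right) - 131\right) - \frac{75736}{10033}} = \frac{1}{\left(\left(4 + \left(\frac{4}{5} + \frac{1}{4}\right)\right) \left(-4\right) \left(-97\right) - 131\right) - \frac{75736}{10033}} = \frac{1}{\left(\left(4 + \frac{21}{20}\right) \left(-4\right) \left(-97\right) - 131\right) - \frac{75736}{10033}} = \frac{1}{\left(\frac{101}{20} \left(-4\right) \left(-97\right) - 131\right) - \frac{75736}{10033}} = \frac{1}{\left(\left(- \frac{101}{5}\right) \left(-97\right) - 131\right) - \frac{75736}{10033}} = \frac{1}{\left(\frac{9797}{5} - 131\right) - \frac{75736}{10033}} = \frac{1}{\frac{9142}{5} - \frac{75736}{10033}} = \frac{1}{\frac{91343006}{50165}} = \frac{50165}{91343006}$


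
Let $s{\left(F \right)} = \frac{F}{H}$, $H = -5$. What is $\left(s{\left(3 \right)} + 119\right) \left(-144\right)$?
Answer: $- \frac{85248}{5} \approx -17050.0$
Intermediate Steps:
$s{\left(F \right)} = - \frac{F}{5}$ ($s{\left(F \right)} = \frac{F}{-5} = F \left(- \frac{1}{5}\right) = - \frac{F}{5}$)
$\left(s{\left(3 \right)} + 119\right) \left(-144\right) = \left(\left(- \frac{1}{5}\right) 3 + 119\right) \left(-144\right) = \left(- \frac{3}{5} + 119\right) \left(-144\right) = \frac{592}{5} \left(-144\right) = - \frac{85248}{5}$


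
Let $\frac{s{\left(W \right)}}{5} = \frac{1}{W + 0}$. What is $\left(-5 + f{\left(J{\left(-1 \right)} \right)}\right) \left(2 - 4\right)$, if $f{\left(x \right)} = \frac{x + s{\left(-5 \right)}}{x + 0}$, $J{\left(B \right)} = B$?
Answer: $6$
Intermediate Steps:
$s{\left(W \right)} = \frac{5}{W}$ ($s{\left(W \right)} = \frac{5}{W + 0} = \frac{5}{W}$)
$f{\left(x \right)} = \frac{-1 + x}{x}$ ($f{\left(x \right)} = \frac{x + \frac{5}{-5}}{x + 0} = \frac{x + 5 \left(- \frac{1}{5}\right)}{x} = \frac{x - 1}{x} = \frac{-1 + x}{x}$)
$\left(-5 + f{\left(J{\left(-1 \right)} \right)}\right) \left(2 - 4\right) = \left(-5 + \frac{-1 - 1}{-1}\right) \left(2 - 4\right) = \left(-5 - -2\right) \left(2 - 4\right) = \left(-5 + 2\right) \left(-2\right) = \left(-3\right) \left(-2\right) = 6$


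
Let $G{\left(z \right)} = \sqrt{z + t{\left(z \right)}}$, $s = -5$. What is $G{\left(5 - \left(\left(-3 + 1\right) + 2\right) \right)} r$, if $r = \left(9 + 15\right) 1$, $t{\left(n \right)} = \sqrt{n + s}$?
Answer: $24 \sqrt{5} \approx 53.666$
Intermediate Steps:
$t{\left(n \right)} = \sqrt{-5 + n}$ ($t{\left(n \right)} = \sqrt{n - 5} = \sqrt{-5 + n}$)
$G{\left(z \right)} = \sqrt{z + \sqrt{-5 + z}}$
$r = 24$ ($r = 24 \cdot 1 = 24$)
$G{\left(5 - \left(\left(-3 + 1\right) + 2\right) \right)} r = \sqrt{\left(5 - \left(\left(-3 + 1\right) + 2\right)\right) + \sqrt{-5 + \left(5 - \left(\left(-3 + 1\right) + 2\right)\right)}} 24 = \sqrt{\left(5 - \left(-2 + 2\right)\right) + \sqrt{-5 + \left(5 - \left(-2 + 2\right)\right)}} 24 = \sqrt{\left(5 - 0\right) + \sqrt{-5 + \left(5 - 0\right)}} 24 = \sqrt{\left(5 + 0\right) + \sqrt{-5 + \left(5 + 0\right)}} 24 = \sqrt{5 + \sqrt{-5 + 5}} \cdot 24 = \sqrt{5 + \sqrt{0}} \cdot 24 = \sqrt{5 + 0} \cdot 24 = \sqrt{5} \cdot 24 = 24 \sqrt{5}$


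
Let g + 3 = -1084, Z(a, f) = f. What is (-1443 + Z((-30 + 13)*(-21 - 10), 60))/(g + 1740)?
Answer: -1383/653 ≈ -2.1179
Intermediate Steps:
g = -1087 (g = -3 - 1084 = -1087)
(-1443 + Z((-30 + 13)*(-21 - 10), 60))/(g + 1740) = (-1443 + 60)/(-1087 + 1740) = -1383/653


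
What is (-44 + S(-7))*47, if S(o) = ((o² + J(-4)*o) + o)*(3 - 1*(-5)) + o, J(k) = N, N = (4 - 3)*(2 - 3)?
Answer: 16027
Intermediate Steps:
N = -1 (N = 1*(-1) = -1)
J(k) = -1
S(o) = o + 8*o² (S(o) = ((o² - o) + o)*(3 - 1*(-5)) + o = o²*(3 + 5) + o = o²*8 + o = 8*o² + o = o + 8*o²)
(-44 + S(-7))*47 = (-44 - 7*(1 + 8*(-7)))*47 = (-44 - 7*(1 - 56))*47 = (-44 - 7*(-55))*47 = (-44 + 385)*47 = 341*47 = 16027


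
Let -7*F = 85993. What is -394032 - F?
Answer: -2672231/7 ≈ -3.8175e+5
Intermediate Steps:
F = -85993/7 (F = -1/7*85993 = -85993/7 ≈ -12285.)
-394032 - F = -394032 - 1*(-85993/7) = -394032 + 85993/7 = -2672231/7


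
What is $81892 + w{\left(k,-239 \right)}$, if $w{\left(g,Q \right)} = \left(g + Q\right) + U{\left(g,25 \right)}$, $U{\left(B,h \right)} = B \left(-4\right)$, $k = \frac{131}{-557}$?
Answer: $\frac{45481114}{557} \approx 81654.0$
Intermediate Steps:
$k = - \frac{131}{557}$ ($k = 131 \left(- \frac{1}{557}\right) = - \frac{131}{557} \approx -0.23519$)
$U{\left(B,h \right)} = - 4 B$
$w{\left(g,Q \right)} = Q - 3 g$ ($w{\left(g,Q \right)} = \left(g + Q\right) - 4 g = \left(Q + g\right) - 4 g = Q - 3 g$)
$81892 + w{\left(k,-239 \right)} = 81892 - \frac{132730}{557} = \frac{45481114}{557}$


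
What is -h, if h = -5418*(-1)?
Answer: -5418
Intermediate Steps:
h = 5418
-h = -1*5418 = -5418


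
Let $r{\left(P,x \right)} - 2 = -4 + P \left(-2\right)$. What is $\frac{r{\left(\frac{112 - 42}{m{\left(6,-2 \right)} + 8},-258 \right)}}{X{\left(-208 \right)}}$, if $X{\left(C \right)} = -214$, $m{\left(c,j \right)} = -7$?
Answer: $\frac{71}{107} \approx 0.66355$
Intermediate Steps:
$r{\left(P,x \right)} = -2 - 2 P$ ($r{\left(P,x \right)} = 2 + \left(-4 + P \left(-2\right)\right) = 2 - \left(4 + 2 P\right) = -2 - 2 P$)
$\frac{r{\left(\frac{112 - 42}{m{\left(6,-2 \right)} + 8},-258 \right)}}{X{\left(-208 \right)}} = \frac{-2 - 2 \frac{112 - 42}{-7 + 8}}{-214} = \left(-2 - 2 \cdot \frac{70}{1}\right) \left(- \frac{1}{214}\right) = \left(-2 - 2 \cdot 70 \cdot 1\right) \left(- \frac{1}{214}\right) = \left(-2 - 140\right) \left(- \frac{1}{214}\right) = \left(-142\right) \left(- \frac{1}{214}\right) = \frac{71}{107}$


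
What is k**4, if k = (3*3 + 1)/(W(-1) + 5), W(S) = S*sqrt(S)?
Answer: 297500/28561 + 300000*I/28561 ≈ 10.416 + 10.504*I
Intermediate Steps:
W(S) = S**(3/2)
k = 5*(5 + I)/13 (k = (3*3 + 1)/((-1)**(3/2) + 5) = (9 + 1)/(-I + 5) = 10/(5 - I) = 10*((5 + I)/26) = 5*(5 + I)/13 ≈ 1.9231 + 0.38462*I)
k**4 = (25/13 + 5*I/13)**4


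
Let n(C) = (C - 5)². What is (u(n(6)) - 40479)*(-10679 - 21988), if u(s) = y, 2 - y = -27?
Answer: 1321380150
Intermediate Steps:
y = 29 (y = 2 - 1*(-27) = 2 + 27 = 29)
n(C) = (-5 + C)²
u(s) = 29
(u(n(6)) - 40479)*(-10679 - 21988) = (29 - 40479)*(-10679 - 21988) = -40450*(-32667) = 1321380150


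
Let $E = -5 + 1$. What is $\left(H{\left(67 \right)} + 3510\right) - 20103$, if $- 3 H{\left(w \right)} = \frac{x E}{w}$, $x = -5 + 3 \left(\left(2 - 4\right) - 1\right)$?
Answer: $- \frac{3335249}{201} \approx -16593.0$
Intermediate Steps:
$x = -14$ ($x = -5 + 3 \left(-2 - 1\right) = -5 + 3 \left(-3\right) = -5 - 9 = -14$)
$E = -4$
$H{\left(w \right)} = - \frac{56}{3 w}$ ($H{\left(w \right)} = - \frac{\left(-14\right) \left(-4\right) \frac{1}{w}}{3} = - \frac{56 \frac{1}{w}}{3} = - \frac{56}{3 w}$)
$\left(H{\left(67 \right)} + 3510\right) - 20103 = \left(- \frac{56}{3 \cdot 67} + 3510\right) - 20103 = \left(\left(- \frac{56}{3}\right) \frac{1}{67} + 3510\right) - 20103 = \left(- \frac{56}{201} + 3510\right) - 20103 = \frac{705454}{201} - 20103 = - \frac{3335249}{201}$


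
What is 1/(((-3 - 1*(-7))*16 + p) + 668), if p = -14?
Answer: 1/718 ≈ 0.0013928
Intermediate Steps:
1/(((-3 - 1*(-7))*16 + p) + 668) = 1/(((-3 - 1*(-7))*16 - 14) + 668) = 1/(((-3 + 7)*16 - 14) + 668) = 1/((4*16 - 14) + 668) = 1/((64 - 14) + 668) = 1/(50 + 668) = 1/718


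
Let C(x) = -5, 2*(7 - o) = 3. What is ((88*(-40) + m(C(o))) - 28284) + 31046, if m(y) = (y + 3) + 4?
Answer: -756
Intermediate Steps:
o = 11/2 (o = 7 - ½*3 = 7 - 3/2 = 11/2 ≈ 5.5000)
m(y) = 7 + y (m(y) = (3 + y) + 4 = 7 + y)
((88*(-40) + m(C(o))) - 28284) + 31046 = ((88*(-40) + (7 - 5)) - 28284) + 31046 = ((-3520 + 2) - 28284) + 31046 = (-3518 - 28284) + 31046 = -31802 + 31046 = -756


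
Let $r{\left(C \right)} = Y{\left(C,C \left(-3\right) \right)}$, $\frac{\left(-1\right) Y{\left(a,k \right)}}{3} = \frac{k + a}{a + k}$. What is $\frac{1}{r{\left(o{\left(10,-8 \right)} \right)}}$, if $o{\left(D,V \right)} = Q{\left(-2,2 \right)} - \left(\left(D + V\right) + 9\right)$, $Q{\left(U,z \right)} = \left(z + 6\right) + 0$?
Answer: $- \frac{1}{3} \approx -0.33333$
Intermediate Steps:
$Q{\left(U,z \right)} = 6 + z$ ($Q{\left(U,z \right)} = \left(6 + z\right) + 0 = 6 + z$)
$Y{\left(a,k \right)} = -3$ ($Y{\left(a,k \right)} = - 3 \frac{k + a}{a + k} = - 3 \frac{a + k}{a + k} = \left(-3\right) 1 = -3$)
$o{\left(D,V \right)} = -1 - D - V$ ($o{\left(D,V \right)} = \left(6 + 2\right) - \left(\left(D + V\right) + 9\right) = 8 - \left(9 + D + V\right) = -1 - D - V$)
$r{\left(C \right)} = -3$
$\frac{1}{r{\left(o{\left(10,-8 \right)} \right)}} = \frac{1}{-3} = - \frac{1}{3}$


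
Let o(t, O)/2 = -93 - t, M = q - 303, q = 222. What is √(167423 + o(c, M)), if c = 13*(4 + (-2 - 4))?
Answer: √167289 ≈ 409.01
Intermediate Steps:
c = -26 (c = 13*(4 - 6) = 13*(-2) = -26)
M = -81 (M = 222 - 303 = -81)
o(t, O) = -186 - 2*t (o(t, O) = 2*(-93 - t) = -186 - 2*t)
√(167423 + o(c, M)) = √(167423 + (-186 - 2*(-26))) = √(167423 + (-186 + 52)) = √(167423 - 134) = √167289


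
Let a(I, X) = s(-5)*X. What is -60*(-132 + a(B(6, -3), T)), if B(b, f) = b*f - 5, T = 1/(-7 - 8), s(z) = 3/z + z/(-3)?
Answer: 118864/15 ≈ 7924.3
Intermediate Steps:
s(z) = 3/z - z/3 (s(z) = 3/z + z*(-1/3) = 3/z - z/3)
T = -1/15 (T = 1/(-15) = -1/15 ≈ -0.066667)
B(b, f) = -5 + b*f
a(I, X) = 16*X/15 (a(I, X) = (3/(-5) - 1/3*(-5))*X = (3*(-1/5) + 5/3)*X = (-3/5 + 5/3)*X = 16*X/15)
-60*(-132 + a(B(6, -3), T)) = -60*(-132 + (16/15)*(-1/15)) = -60*(-132 - 16/225) = -60*(-29716/225) = 118864/15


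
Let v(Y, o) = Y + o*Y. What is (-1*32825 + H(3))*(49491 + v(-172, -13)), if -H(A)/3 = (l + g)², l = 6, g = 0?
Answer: -1697860815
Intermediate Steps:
v(Y, o) = Y + Y*o
H(A) = -108 (H(A) = -3*(6 + 0)² = -3*6² = -3*36 = -108)
(-1*32825 + H(3))*(49491 + v(-172, -13)) = (-1*32825 - 108)*(49491 - 172*(1 - 13)) = (-32825 - 108)*(49491 - 172*(-12)) = -32933*(49491 + 2064) = -32933*51555 = -1697860815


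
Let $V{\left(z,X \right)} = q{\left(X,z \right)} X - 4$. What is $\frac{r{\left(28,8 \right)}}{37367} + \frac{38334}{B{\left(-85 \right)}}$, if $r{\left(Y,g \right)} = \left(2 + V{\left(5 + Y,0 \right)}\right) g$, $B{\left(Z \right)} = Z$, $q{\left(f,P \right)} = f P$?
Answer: $- \frac{1432427938}{3176195} \approx -450.99$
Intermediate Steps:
$q{\left(f,P \right)} = P f$
$V{\left(z,X \right)} = -4 + z X^{2}$ ($V{\left(z,X \right)} = z X X - 4 = X z X - 4 = z X^{2} - 4 = -4 + z X^{2}$)
$r{\left(Y,g \right)} = - 2 g$ ($r{\left(Y,g \right)} = \left(2 + \left(-4 + \left(5 + Y\right) 0^{2}\right)\right) g = \left(2 + \left(-4 + \left(5 + Y\right) 0\right)\right) g = \left(2 + \left(-4 + 0\right)\right) g = \left(2 - 4\right) g = - 2 g$)
$\frac{r{\left(28,8 \right)}}{37367} + \frac{38334}{B{\left(-85 \right)}} = \frac{\left(-2\right) 8}{37367} + \frac{38334}{-85} = \left(-16\right) \frac{1}{37367} + 38334 \left(- \frac{1}{85}\right) = - \frac{16}{37367} - \frac{38334}{85} = - \frac{1432427938}{3176195}$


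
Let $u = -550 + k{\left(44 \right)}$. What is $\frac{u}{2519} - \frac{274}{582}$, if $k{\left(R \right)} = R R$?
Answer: $\frac{5293}{66639} \approx 0.079428$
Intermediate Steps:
$k{\left(R \right)} = R^{2}$
$u = 1386$ ($u = -550 + 44^{2} = -550 + 1936 = 1386$)
$\frac{u}{2519} - \frac{274}{582} = \frac{1386}{2519} - \frac{274}{582} = 1386 \cdot \frac{1}{2519} - \frac{137}{291} = \frac{126}{229} - \frac{137}{291} = \frac{5293}{66639}$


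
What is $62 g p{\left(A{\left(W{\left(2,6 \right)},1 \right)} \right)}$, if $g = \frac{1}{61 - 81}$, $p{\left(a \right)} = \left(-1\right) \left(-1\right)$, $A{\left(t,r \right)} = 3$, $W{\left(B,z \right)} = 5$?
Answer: $- \frac{31}{10} \approx -3.1$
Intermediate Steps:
$p{\left(a \right)} = 1$
$g = - \frac{1}{20}$ ($g = \frac{1}{-20} = - \frac{1}{20} \approx -0.05$)
$62 g p{\left(A{\left(W{\left(2,6 \right)},1 \right)} \right)} = 62 \left(- \frac{1}{20}\right) 1 = \left(- \frac{31}{10}\right) 1 = - \frac{31}{10}$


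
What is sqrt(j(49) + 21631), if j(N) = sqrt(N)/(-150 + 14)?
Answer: sqrt(100021506)/68 ≈ 147.07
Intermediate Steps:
j(N) = -sqrt(N)/136 (j(N) = sqrt(N)/(-136) = -sqrt(N)/136)
sqrt(j(49) + 21631) = sqrt(-sqrt(49)/136 + 21631) = sqrt(-1/136*7 + 21631) = sqrt(-7/136 + 21631) = sqrt(2941809/136) = sqrt(100021506)/68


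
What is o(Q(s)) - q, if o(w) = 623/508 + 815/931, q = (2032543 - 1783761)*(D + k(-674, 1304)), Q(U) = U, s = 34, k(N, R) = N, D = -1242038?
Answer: 146218673672233265/472948 ≈ 3.0916e+11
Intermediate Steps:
q = -309164376784 (q = (2032543 - 1783761)*(-1242038 - 674) = 248782*(-1242712) = -309164376784)
o(w) = 994033/472948 (o(w) = 623*(1/508) + 815*(1/931) = 623/508 + 815/931 = 994033/472948)
o(Q(s)) - q = 994033/472948 - 1*(-309164376784) = 994033/472948 + 309164376784 = 146218673672233265/472948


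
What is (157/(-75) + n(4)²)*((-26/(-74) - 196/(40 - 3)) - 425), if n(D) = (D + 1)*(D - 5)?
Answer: -27329944/2775 ≈ -9848.6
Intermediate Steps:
n(D) = (1 + D)*(-5 + D)
(157/(-75) + n(4)²)*((-26/(-74) - 196/(40 - 3)) - 425) = (157/(-75) + (-5 + 4² - 4*4)²)*((-26/(-74) - 196/(40 - 3)) - 425) = (157*(-1/75) + (-5 + 16 - 16)²)*((-26*(-1/74) - 196/37) - 425) = (-157/75 + (-5)²)*((13/37 - 196*1/37) - 425) = (-157/75 + 25)*((13/37 - 196/37) - 425) = 1718*(-183/37 - 425)/75 = (1718/75)*(-15908/37) = -27329944/2775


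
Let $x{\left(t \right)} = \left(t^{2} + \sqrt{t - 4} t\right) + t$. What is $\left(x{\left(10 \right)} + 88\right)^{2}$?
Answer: $39804 + 3960 \sqrt{6} \approx 49504.0$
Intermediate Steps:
$x{\left(t \right)} = t + t^{2} + t \sqrt{-4 + t}$ ($x{\left(t \right)} = \left(t^{2} + \sqrt{-4 + t} t\right) + t = \left(t^{2} + t \sqrt{-4 + t}\right) + t = t + t^{2} + t \sqrt{-4 + t}$)
$\left(x{\left(10 \right)} + 88\right)^{2} = \left(10 \left(1 + 10 + \sqrt{-4 + 10}\right) + 88\right)^{2} = \left(10 \left(1 + 10 + \sqrt{6}\right) + 88\right)^{2} = \left(10 \left(11 + \sqrt{6}\right) + 88\right)^{2} = \left(\left(110 + 10 \sqrt{6}\right) + 88\right)^{2} = \left(198 + 10 \sqrt{6}\right)^{2}$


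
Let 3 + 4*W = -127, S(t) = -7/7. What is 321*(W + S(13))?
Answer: -21507/2 ≈ -10754.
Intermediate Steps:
S(t) = -1 (S(t) = -7*1/7 = -1)
W = -65/2 (W = -3/4 + (1/4)*(-127) = -3/4 - 127/4 = -65/2 ≈ -32.500)
321*(W + S(13)) = 321*(-65/2 - 1) = 321*(-67/2) = -21507/2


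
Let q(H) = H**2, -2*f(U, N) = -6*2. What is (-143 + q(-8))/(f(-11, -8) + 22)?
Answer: -79/28 ≈ -2.8214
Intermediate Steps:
f(U, N) = 6 (f(U, N) = -(-3)*2 = -1/2*(-12) = 6)
(-143 + q(-8))/(f(-11, -8) + 22) = (-143 + (-8)**2)/(6 + 22) = (-143 + 64)/28 = -79*1/28 = -79/28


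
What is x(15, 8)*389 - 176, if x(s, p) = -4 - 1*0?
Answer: -1732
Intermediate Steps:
x(s, p) = -4 (x(s, p) = -4 + 0 = -4)
x(15, 8)*389 - 176 = -4*389 - 176 = -1556 - 176 = -1732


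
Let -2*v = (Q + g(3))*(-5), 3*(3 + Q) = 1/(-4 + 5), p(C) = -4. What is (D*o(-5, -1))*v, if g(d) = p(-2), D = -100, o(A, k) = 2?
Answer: 10000/3 ≈ 3333.3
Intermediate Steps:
g(d) = -4
Q = -8/3 (Q = -3 + 1/(3*(-4 + 5)) = -3 + (⅓)/1 = -3 + (⅓)*1 = -3 + ⅓ = -8/3 ≈ -2.6667)
v = -50/3 (v = -(-8/3 - 4)*(-5)/2 = -(-10)*(-5)/3 = -½*100/3 = -50/3 ≈ -16.667)
(D*o(-5, -1))*v = -100*2*(-50/3) = -200*(-50/3) = 10000/3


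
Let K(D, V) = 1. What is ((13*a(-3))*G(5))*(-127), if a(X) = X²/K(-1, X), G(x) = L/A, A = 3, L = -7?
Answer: 34671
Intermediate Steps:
G(x) = -7/3
a(X) = X² (a(X) = X²/1 = X²*1 = X²)
((13*a(-3))*G(5))*(-127) = ((13*(-3)²)*(-7/3))*(-127) = ((13*9)*(-7/3))*(-127) = (117*(-7/3))*(-127) = -273*(-127) = 34671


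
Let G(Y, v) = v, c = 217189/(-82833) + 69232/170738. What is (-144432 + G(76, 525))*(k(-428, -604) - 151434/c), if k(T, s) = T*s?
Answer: -737196268123069617918/15673860613 ≈ -4.7033e+10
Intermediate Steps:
c = -15673860613/7071370377 (c = 217189*(-1/82833) + 69232*(1/170738) = -217189/82833 + 34616/85369 = -15673860613/7071370377 ≈ -2.2165)
(-144432 + G(76, 525))*(k(-428, -604) - 151434/c) = (-144432 + 525)*(-428*(-604) - 151434/(-15673860613/7071370377)) = -143907*(258512 - 151434*(-7071370377/15673860613)) = -143907*(258512 + 1070845901670618/15673860613) = -143907*5122726956458474/15673860613 = -737196268123069617918/15673860613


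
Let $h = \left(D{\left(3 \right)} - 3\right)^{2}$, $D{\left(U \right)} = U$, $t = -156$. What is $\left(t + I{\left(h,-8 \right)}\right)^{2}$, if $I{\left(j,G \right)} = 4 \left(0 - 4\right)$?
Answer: $29584$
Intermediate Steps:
$h = 0$ ($h = \left(3 - 3\right)^{2} = 0^{2} = 0$)
$I{\left(j,G \right)} = -16$ ($I{\left(j,G \right)} = 4 \left(0 - 4\right) = 4 \left(-4\right) = -16$)
$\left(t + I{\left(h,-8 \right)}\right)^{2} = \left(-156 - 16\right)^{2} = \left(-172\right)^{2} = 29584$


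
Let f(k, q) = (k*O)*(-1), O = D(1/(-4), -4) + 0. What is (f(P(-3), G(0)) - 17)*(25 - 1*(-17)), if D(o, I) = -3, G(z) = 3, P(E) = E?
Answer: -1092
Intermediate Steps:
O = -3 (O = -3 + 0 = -3)
f(k, q) = 3*k (f(k, q) = (k*(-3))*(-1) = -3*k*(-1) = 3*k)
(f(P(-3), G(0)) - 17)*(25 - 1*(-17)) = (3*(-3) - 17)*(25 - 1*(-17)) = (-9 - 17)*(25 + 17) = -26*42 = -1092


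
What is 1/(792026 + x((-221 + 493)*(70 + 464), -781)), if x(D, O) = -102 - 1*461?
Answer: 1/791463 ≈ 1.2635e-6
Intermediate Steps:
x(D, O) = -563 (x(D, O) = -102 - 461 = -563)
1/(792026 + x((-221 + 493)*(70 + 464), -781)) = 1/(792026 - 563) = 1/791463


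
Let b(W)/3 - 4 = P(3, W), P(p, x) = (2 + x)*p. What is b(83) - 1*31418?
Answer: -30641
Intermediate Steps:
P(p, x) = p*(2 + x)
b(W) = 30 + 9*W (b(W) = 12 + 3*(3*(2 + W)) = 12 + 3*(6 + 3*W) = 12 + (18 + 9*W) = 30 + 9*W)
b(83) - 1*31418 = (30 + 9*83) - 1*31418 = (30 + 747) - 31418 = 777 - 31418 = -30641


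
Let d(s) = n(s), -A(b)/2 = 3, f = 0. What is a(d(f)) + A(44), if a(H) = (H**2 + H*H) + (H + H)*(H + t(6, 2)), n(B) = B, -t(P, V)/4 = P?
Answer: -6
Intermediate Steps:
t(P, V) = -4*P
A(b) = -6 (A(b) = -2*3 = -6)
d(s) = s
a(H) = 2*H**2 + 2*H*(-24 + H) (a(H) = (H**2 + H*H) + (H + H)*(H - 4*6) = (H**2 + H**2) + (2*H)*(H - 24) = 2*H**2 + (2*H)*(-24 + H) = 2*H**2 + 2*H*(-24 + H))
a(d(f)) + A(44) = 4*0*(-12 + 0) - 6 = 4*0*(-12) - 6 = 0 - 6 = -6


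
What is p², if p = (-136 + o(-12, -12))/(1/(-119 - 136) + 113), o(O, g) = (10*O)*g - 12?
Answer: 27135972900/207561649 ≈ 130.74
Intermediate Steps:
o(O, g) = -12 + 10*O*g (o(O, g) = 10*O*g - 12 = -12 + 10*O*g)
p = 164730/14407 (p = (-136 + (-12 + 10*(-12)*(-12)))/(1/(-119 - 136) + 113) = (-136 + (-12 + 1440))/(1/(-255) + 113) = (-136 + 1428)/(-1/255 + 113) = 1292/(28814/255) = 1292*(255/28814) = 164730/14407 ≈ 11.434)
p² = (164730/14407)² = 27135972900/207561649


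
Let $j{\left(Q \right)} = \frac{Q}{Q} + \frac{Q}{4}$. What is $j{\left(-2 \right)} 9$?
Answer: $\frac{9}{2} \approx 4.5$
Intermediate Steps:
$j{\left(Q \right)} = 1 + \frac{Q}{4}$ ($j{\left(Q \right)} = 1 + Q \frac{1}{4} = 1 + \frac{Q}{4}$)
$j{\left(-2 \right)} 9 = \left(1 + \frac{1}{4} \left(-2\right)\right) 9 = \left(1 - \frac{1}{2}\right) 9 = \frac{1}{2} \cdot 9 = \frac{9}{2}$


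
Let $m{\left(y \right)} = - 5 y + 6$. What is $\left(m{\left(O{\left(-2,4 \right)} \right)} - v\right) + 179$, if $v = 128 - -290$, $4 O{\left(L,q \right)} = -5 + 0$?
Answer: $- \frac{907}{4} \approx -226.75$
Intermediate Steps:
$O{\left(L,q \right)} = - \frac{5}{4}$ ($O{\left(L,q \right)} = \frac{-5 + 0}{4} = \frac{1}{4} \left(-5\right) = - \frac{5}{4}$)
$v = 418$ ($v = 128 + 290 = 418$)
$m{\left(y \right)} = 6 - 5 y$
$\left(m{\left(O{\left(-2,4 \right)} \right)} - v\right) + 179 = \left(\left(6 - - \frac{25}{4}\right) - 418\right) + 179 = \left(\left(6 + \frac{25}{4}\right) - 418\right) + 179 = \left(\frac{49}{4} - 418\right) + 179 = - \frac{1623}{4} + 179 = - \frac{907}{4}$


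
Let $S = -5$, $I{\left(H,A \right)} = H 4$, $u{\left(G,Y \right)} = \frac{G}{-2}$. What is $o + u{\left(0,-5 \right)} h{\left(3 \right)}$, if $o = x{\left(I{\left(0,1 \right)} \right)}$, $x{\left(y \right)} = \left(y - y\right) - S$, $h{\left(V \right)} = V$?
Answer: $5$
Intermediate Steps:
$u{\left(G,Y \right)} = - \frac{G}{2}$ ($u{\left(G,Y \right)} = G \left(- \frac{1}{2}\right) = - \frac{G}{2}$)
$I{\left(H,A \right)} = 4 H$
$x{\left(y \right)} = 5$ ($x{\left(y \right)} = \left(y - y\right) - -5 = 0 + 5 = 5$)
$o = 5$
$o + u{\left(0,-5 \right)} h{\left(3 \right)} = 5 + \left(- \frac{1}{2}\right) 0 \cdot 3 = 5 + 0 \cdot 3 = 5 + 0 = 5$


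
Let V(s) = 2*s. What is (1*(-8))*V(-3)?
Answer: 48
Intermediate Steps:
(1*(-8))*V(-3) = (1*(-8))*(2*(-3)) = -8*(-6) = 48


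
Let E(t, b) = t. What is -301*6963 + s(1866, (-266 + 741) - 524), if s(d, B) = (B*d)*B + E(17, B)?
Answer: 2384420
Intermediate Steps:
s(d, B) = 17 + d*B² (s(d, B) = (B*d)*B + 17 = d*B² + 17 = 17 + d*B²)
-301*6963 + s(1866, (-266 + 741) - 524) = -301*6963 + (17 + 1866*((-266 + 741) - 524)²) = -2095863 + (17 + 1866*(475 - 524)²) = -2095863 + (17 + 1866*(-49)²) = -2095863 + (17 + 1866*2401) = -2095863 + (17 + 4480266) = -2095863 + 4480283 = 2384420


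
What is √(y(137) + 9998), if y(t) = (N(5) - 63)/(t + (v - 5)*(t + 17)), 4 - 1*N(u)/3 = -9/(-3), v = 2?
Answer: √42242330/65 ≈ 99.991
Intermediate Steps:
N(u) = 3 (N(u) = 12 - (-27)/(-3) = 12 - (-27)*(-1)/3 = 12 - 3*3 = 12 - 9 = 3)
y(t) = -60/(-51 - 2*t) (y(t) = (3 - 63)/(t + (2 - 5)*(t + 17)) = -60/(t - 3*(17 + t)) = -60/(t + (-51 - 3*t)) = -60/(-51 - 2*t))
√(y(137) + 9998) = √(60/(51 + 2*137) + 9998) = √(60/(51 + 274) + 9998) = √(60/325 + 9998) = √(60*(1/325) + 9998) = √(12/65 + 9998) = √(649882/65) = √42242330/65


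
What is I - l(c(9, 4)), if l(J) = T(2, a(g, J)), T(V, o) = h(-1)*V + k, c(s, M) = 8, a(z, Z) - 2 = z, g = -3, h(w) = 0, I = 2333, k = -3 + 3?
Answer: 2333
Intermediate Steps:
k = 0
a(z, Z) = 2 + z
T(V, o) = 0 (T(V, o) = 0*V + 0 = 0 + 0 = 0)
l(J) = 0
I - l(c(9, 4)) = 2333 - 1*0 = 2333 + 0 = 2333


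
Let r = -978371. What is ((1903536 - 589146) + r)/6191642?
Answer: 336019/6191642 ≈ 0.054270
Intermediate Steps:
((1903536 - 589146) + r)/6191642 = ((1903536 - 589146) - 978371)/6191642 = (1314390 - 978371)*(1/6191642) = 336019*(1/6191642) = 336019/6191642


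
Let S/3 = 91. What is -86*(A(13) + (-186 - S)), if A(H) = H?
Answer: 38356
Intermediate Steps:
S = 273 (S = 3*91 = 273)
-86*(A(13) + (-186 - S)) = -86*(13 + (-186 - 1*273)) = -86*(13 + (-186 - 273)) = -86*(13 - 459) = -86*(-446) = 38356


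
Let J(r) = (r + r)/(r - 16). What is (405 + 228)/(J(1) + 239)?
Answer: 9495/3583 ≈ 2.6500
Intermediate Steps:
J(r) = 2*r/(-16 + r) (J(r) = (2*r)/(-16 + r) = 2*r/(-16 + r))
(405 + 228)/(J(1) + 239) = (405 + 228)/(2*1/(-16 + 1) + 239) = 633/(2*1/(-15) + 239) = 633/(2*1*(-1/15) + 239) = 633/(-2/15 + 239) = 633/(3583/15) = 633*(15/3583) = 9495/3583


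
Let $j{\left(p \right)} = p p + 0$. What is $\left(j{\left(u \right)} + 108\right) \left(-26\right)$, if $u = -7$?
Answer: $-4082$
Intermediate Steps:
$j{\left(p \right)} = p^{2}$ ($j{\left(p \right)} = p^{2} + 0 = p^{2}$)
$\left(j{\left(u \right)} + 108\right) \left(-26\right) = \left(\left(-7\right)^{2} + 108\right) \left(-26\right) = \left(49 + 108\right) \left(-26\right) = 157 \left(-26\right) = -4082$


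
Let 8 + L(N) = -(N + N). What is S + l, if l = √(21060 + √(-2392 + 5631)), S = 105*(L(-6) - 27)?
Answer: -2415 + √(21060 + √3239) ≈ -2269.7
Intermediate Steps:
L(N) = -8 - 2*N (L(N) = -8 - (N + N) = -8 - 2*N)
S = -2415 (S = 105*((-8 - 2*(-6)) - 27) = 105*((-8 + 12) - 27) = 105*(4 - 27) = 105*(-23) = -2415)
l = √(21060 + √3239) ≈ 145.32
S + l = -2415 + √(21060 + √3239)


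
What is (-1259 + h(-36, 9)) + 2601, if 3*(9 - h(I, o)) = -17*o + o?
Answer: 1399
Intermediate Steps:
h(I, o) = 9 + 16*o/3 (h(I, o) = 9 - (-17*o + o)/3 = 9 - (-16)*o/3 = 9 + 16*o/3)
(-1259 + h(-36, 9)) + 2601 = (-1259 + (9 + (16/3)*9)) + 2601 = (-1259 + (9 + 48)) + 2601 = (-1259 + 57) + 2601 = -1202 + 2601 = 1399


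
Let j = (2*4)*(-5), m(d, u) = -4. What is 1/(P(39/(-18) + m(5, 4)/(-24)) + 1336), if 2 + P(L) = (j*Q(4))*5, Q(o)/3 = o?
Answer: -1/1066 ≈ -0.00093809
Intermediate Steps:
Q(o) = 3*o
j = -40 (j = 8*(-5) = -40)
P(L) = -2402 (P(L) = -2 - 120*4*5 = -2 - 40*12*5 = -2 - 480*5 = -2 - 2400 = -2402)
1/(P(39/(-18) + m(5, 4)/(-24)) + 1336) = 1/(-2402 + 1336) = 1/(-1066) = -1/1066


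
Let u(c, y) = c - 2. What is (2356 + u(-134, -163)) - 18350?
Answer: -16130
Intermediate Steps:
u(c, y) = -2 + c
(2356 + u(-134, -163)) - 18350 = (2356 + (-2 - 134)) - 18350 = (2356 - 136) - 18350 = 2220 - 18350 = -16130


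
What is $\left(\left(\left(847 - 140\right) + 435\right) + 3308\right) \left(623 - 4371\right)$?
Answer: $-16678600$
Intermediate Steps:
$\left(\left(\left(847 - 140\right) + 435\right) + 3308\right) \left(623 - 4371\right) = \left(\left(707 + 435\right) + 3308\right) \left(-3748\right) = \left(1142 + 3308\right) \left(-3748\right) = 4450 \left(-3748\right) = -16678600$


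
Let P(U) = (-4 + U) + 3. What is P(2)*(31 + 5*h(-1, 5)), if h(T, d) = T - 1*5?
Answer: 1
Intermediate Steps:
h(T, d) = -5 + T (h(T, d) = T - 5 = -5 + T)
P(U) = -1 + U
P(2)*(31 + 5*h(-1, 5)) = (-1 + 2)*(31 + 5*(-5 - 1)) = 1*(31 + 5*(-6)) = 1*(31 - 30) = 1*1 = 1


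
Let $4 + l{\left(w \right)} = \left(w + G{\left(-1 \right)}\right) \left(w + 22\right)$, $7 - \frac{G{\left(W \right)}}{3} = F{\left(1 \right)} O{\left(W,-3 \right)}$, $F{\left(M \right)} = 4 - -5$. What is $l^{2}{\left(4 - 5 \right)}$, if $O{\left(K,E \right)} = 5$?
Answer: $5851561$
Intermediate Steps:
$F{\left(M \right)} = 9$ ($F{\left(M \right)} = 4 + 5 = 9$)
$G{\left(W \right)} = -114$ ($G{\left(W \right)} = 21 - 3 \cdot 9 \cdot 5 = 21 - 135 = -114$)
$l{\left(w \right)} = -4 + \left(-114 + w\right) \left(22 + w\right)$ ($l{\left(w \right)} = -4 + \left(w - 114\right) \left(w + 22\right) = -4 + \left(-114 + w\right) \left(22 + w\right)$)
$l^{2}{\left(4 - 5 \right)} = \left(-2512 + \left(4 - 5\right)^{2} - 92 \left(4 - 5\right)\right)^{2} = \left(-2512 + \left(-1\right)^{2} - -92\right)^{2} = \left(-2512 + 1 + 92\right)^{2} = \left(-2419\right)^{2} = 5851561$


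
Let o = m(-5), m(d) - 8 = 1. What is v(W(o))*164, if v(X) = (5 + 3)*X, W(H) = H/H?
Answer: 1312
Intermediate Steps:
m(d) = 9 (m(d) = 8 + 1 = 9)
o = 9
W(H) = 1
v(X) = 8*X
v(W(o))*164 = (8*1)*164 = 8*164 = 1312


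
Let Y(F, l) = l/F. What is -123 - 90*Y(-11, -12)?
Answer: -2433/11 ≈ -221.18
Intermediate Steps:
-123 - 90*Y(-11, -12) = -123 - (-1080)/(-11) = -123 - (-1080)*(-1)/11 = -123 - 90*12/11 = -123 - 1080/11 = -2433/11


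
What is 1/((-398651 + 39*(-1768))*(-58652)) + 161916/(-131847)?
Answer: -1480228038547683/1205338732455044 ≈ -1.2281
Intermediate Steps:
1/((-398651 + 39*(-1768))*(-58652)) + 161916/(-131847) = -1/58652/(-398651 - 68952) + 161916*(-1/131847) = -1/58652/(-467603) - 53972/43949 = -1/467603*(-1/58652) - 53972/43949 = 1/27425851156 - 53972/43949 = -1480228038547683/1205338732455044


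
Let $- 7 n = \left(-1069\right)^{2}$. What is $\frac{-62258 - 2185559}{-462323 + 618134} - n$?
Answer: $\frac{178038999452}{1090677} \approx 1.6324 \cdot 10^{5}$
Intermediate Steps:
$n = - \frac{1142761}{7}$ ($n = - \frac{\left(-1069\right)^{2}}{7} = \left(- \frac{1}{7}\right) 1142761 = - \frac{1142761}{7} \approx -1.6325 \cdot 10^{5}$)
$\frac{-62258 - 2185559}{-462323 + 618134} - n = \frac{-62258 - 2185559}{-462323 + 618134} - - \frac{1142761}{7} = - \frac{2247817}{155811} + \frac{1142761}{7} = \frac{178038999452}{1090677}$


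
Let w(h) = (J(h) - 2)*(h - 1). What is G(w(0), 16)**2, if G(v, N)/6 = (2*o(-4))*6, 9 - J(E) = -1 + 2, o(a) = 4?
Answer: 82944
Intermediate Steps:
J(E) = 8 (J(E) = 9 - (-1 + 2) = 9 - 1*1 = 9 - 1 = 8)
w(h) = -6 + 6*h (w(h) = (8 - 2)*(h - 1) = 6*(-1 + h) = -6 + 6*h)
G(v, N) = 288 (G(v, N) = 6*((2*4)*6) = 6*(8*6) = 6*48 = 288)
G(w(0), 16)**2 = 288**2 = 82944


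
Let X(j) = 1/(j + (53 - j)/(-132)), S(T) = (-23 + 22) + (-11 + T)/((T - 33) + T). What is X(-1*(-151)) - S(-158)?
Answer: 1825734/3495235 ≈ 0.52235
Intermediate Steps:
S(T) = -1 + (-11 + T)/(-33 + 2*T) (S(T) = -1 + (-11 + T)/((-33 + T) + T) = -1 + (-11 + T)/(-33 + 2*T))
X(j) = 1/(-53/132 + 133*j/132) (X(j) = 1/(j + (53 - j)*(-1/132)) = 1/(j + (-53/132 + j/132)) = 1/(-53/132 + 133*j/132))
X(-1*(-151)) - S(-158) = 132/(-53 + 133*(-1*(-151))) - (22 - 1*(-158))/(-33 + 2*(-158)) = 132/(-53 + 133*151) - (22 + 158)/(-33 - 316) = 132/(-53 + 20083) - 180/(-349) = 132/20030 - (-1)*180/349 = 132*(1/20030) - 1*(-180/349) = 66/10015 + 180/349 = 1825734/3495235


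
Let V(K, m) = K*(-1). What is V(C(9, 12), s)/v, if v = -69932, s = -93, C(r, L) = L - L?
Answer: 0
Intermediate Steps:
C(r, L) = 0
V(K, m) = -K
V(C(9, 12), s)/v = -1*0/(-69932) = 0*(-1/69932) = 0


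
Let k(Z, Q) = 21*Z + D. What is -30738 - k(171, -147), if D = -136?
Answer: -34193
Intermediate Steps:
k(Z, Q) = -136 + 21*Z (k(Z, Q) = 21*Z - 136 = -136 + 21*Z)
-30738 - k(171, -147) = -30738 - (-136 + 21*171) = -30738 - (-136 + 3591) = -30738 - 1*3455 = -30738 - 3455 = -34193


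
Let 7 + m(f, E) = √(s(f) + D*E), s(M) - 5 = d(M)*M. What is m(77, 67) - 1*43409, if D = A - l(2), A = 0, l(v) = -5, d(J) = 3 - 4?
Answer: -43416 + √263 ≈ -43400.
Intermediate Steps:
d(J) = -1
s(M) = 5 - M
D = 5 (D = 0 - 1*(-5) = 0 + 5 = 5)
m(f, E) = -7 + √(5 - f + 5*E) (m(f, E) = -7 + √((5 - f) + 5*E) = -7 + √(5 - f + 5*E))
m(77, 67) - 1*43409 = (-7 + √(5 - 1*77 + 5*67)) - 1*43409 = (-7 + √(5 - 77 + 335)) - 43409 = (-7 + √263) - 43409 = -43416 + √263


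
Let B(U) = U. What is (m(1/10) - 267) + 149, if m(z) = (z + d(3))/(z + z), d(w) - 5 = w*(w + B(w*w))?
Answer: 175/2 ≈ 87.500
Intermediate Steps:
d(w) = 5 + w*(w + w²) (d(w) = 5 + w*(w + w*w) = 5 + w*(w + w²))
m(z) = (41 + z)/(2*z) (m(z) = (z + (5 + 3² + 3³))/(z + z) = (z + (5 + 9 + 27))/((2*z)) = (z + 41)*(1/(2*z)) = (41 + z)*(1/(2*z)) = (41 + z)/(2*z))
(m(1/10) - 267) + 149 = ((41 + 1/10)/(2*(1/10)) - 267) + 149 = ((41 + ⅒)/(2*(⅒)) - 267) + 149 = ((½)*10*(411/10) - 267) + 149 = (411/2 - 267) + 149 = -123/2 + 149 = 175/2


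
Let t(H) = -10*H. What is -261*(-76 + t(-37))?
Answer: -76734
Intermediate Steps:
-261*(-76 + t(-37)) = -261*(-76 - 10*(-37)) = -261*(-76 + 370) = -261*294 = -76734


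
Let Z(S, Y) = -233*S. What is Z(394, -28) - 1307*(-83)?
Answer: 16679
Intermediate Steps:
Z(394, -28) - 1307*(-83) = -233*394 - 1307*(-83) = -91802 + 108481 = 16679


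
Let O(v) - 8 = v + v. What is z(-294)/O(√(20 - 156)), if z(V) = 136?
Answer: 34/19 - 17*I*√34/19 ≈ 1.7895 - 5.2172*I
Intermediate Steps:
O(v) = 8 + 2*v (O(v) = 8 + (v + v) = 8 + 2*v)
z(-294)/O(√(20 - 156)) = 136/(8 + 2*√(20 - 156)) = 136/(8 + 2*√(-136)) = 136/(8 + 2*(2*I*√34)) = 136/(8 + 4*I*√34)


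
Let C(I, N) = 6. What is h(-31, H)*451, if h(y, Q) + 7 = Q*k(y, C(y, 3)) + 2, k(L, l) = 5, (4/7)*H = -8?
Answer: -33825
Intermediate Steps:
H = -14 (H = (7/4)*(-8) = -14)
h(y, Q) = -5 + 5*Q (h(y, Q) = -7 + (Q*5 + 2) = -7 + (5*Q + 2) = -7 + (2 + 5*Q) = -5 + 5*Q)
h(-31, H)*451 = (-5 + 5*(-14))*451 = (-5 - 70)*451 = -75*451 = -33825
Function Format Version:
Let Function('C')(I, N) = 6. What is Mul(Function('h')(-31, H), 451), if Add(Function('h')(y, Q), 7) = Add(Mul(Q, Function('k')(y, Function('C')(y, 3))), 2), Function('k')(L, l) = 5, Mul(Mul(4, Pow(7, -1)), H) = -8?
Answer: -33825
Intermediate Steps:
H = -14 (H = Mul(Rational(7, 4), -8) = -14)
Function('h')(y, Q) = Add(-5, Mul(5, Q)) (Function('h')(y, Q) = Add(-7, Add(Mul(Q, 5), 2)) = Add(-7, Add(Mul(5, Q), 2)) = Add(-7, Add(2, Mul(5, Q))) = Add(-5, Mul(5, Q)))
Mul(Function('h')(-31, H), 451) = Mul(Add(-5, Mul(5, -14)), 451) = Mul(Add(-5, -70), 451) = Mul(-75, 451) = -33825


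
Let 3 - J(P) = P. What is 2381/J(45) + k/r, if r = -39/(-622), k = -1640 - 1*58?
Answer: -14817137/546 ≈ -27138.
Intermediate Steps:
J(P) = 3 - P
k = -1698 (k = -1640 - 58 = -1698)
r = 39/622 (r = -39*(-1/622) = 39/622 ≈ 0.062701)
2381/J(45) + k/r = 2381/(3 - 1*45) - 1698/39/622 = 2381/(3 - 45) - 1698*622/39 = 2381/(-42) - 352052/13 = 2381*(-1/42) - 352052/13 = -2381/42 - 352052/13 = -14817137/546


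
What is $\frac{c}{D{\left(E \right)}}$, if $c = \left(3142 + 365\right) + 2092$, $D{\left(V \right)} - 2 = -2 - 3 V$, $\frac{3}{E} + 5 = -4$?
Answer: $5599$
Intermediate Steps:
$E = - \frac{1}{3}$ ($E = \frac{3}{-5 - 4} = \frac{3}{-9} = 3 \left(- \frac{1}{9}\right) = - \frac{1}{3} \approx -0.33333$)
$D{\left(V \right)} = - 3 V$ ($D{\left(V \right)} = 2 - \left(2 + 3 V\right) = - 3 V$)
$c = 5599$ ($c = 3507 + 2092 = 5599$)
$\frac{c}{D{\left(E \right)}} = \frac{5599}{\left(-3\right) \left(- \frac{1}{3}\right)} = \frac{5599}{1} = 5599 \cdot 1 = 5599$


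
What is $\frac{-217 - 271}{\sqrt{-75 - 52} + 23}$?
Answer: $- \frac{1403}{82} + \frac{61 i \sqrt{127}}{82} \approx -17.11 + 8.3834 i$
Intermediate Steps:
$\frac{-217 - 271}{\sqrt{-75 - 52} + 23} = - \frac{488}{\sqrt{-127} + 23} = - \frac{488}{i \sqrt{127} + 23} = - \frac{488}{23 + i \sqrt{127}}$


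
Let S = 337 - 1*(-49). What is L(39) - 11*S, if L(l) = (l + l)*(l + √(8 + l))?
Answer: -1204 + 78*√47 ≈ -669.26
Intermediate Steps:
L(l) = 2*l*(l + √(8 + l)) (L(l) = (2*l)*(l + √(8 + l)) = 2*l*(l + √(8 + l)))
S = 386 (S = 337 + 49 = 386)
L(39) - 11*S = 2*39*(39 + √(8 + 39)) - 11*386 = 2*39*(39 + √47) - 4246 = (3042 + 78*√47) - 4246 = -1204 + 78*√47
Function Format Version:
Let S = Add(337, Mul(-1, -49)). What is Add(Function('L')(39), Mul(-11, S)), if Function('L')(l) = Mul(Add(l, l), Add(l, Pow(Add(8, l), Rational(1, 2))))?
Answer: Add(-1204, Mul(78, Pow(47, Rational(1, 2)))) ≈ -669.26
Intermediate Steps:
Function('L')(l) = Mul(2, l, Add(l, Pow(Add(8, l), Rational(1, 2)))) (Function('L')(l) = Mul(Mul(2, l), Add(l, Pow(Add(8, l), Rational(1, 2)))) = Mul(2, l, Add(l, Pow(Add(8, l), Rational(1, 2)))))
S = 386 (S = Add(337, 49) = 386)
Add(Function('L')(39), Mul(-11, S)) = Add(Mul(2, 39, Add(39, Pow(Add(8, 39), Rational(1, 2)))), Mul(-11, 386)) = Add(Mul(2, 39, Add(39, Pow(47, Rational(1, 2)))), -4246) = Add(Add(3042, Mul(78, Pow(47, Rational(1, 2)))), -4246) = Add(-1204, Mul(78, Pow(47, Rational(1, 2))))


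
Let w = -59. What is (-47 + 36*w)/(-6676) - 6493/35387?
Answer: 33477909/236243612 ≈ 0.14171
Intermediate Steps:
(-47 + 36*w)/(-6676) - 6493/35387 = (-47 + 36*(-59))/(-6676) - 6493/35387 = (-47 - 2124)*(-1/6676) - 6493*1/35387 = -2171*(-1/6676) - 6493/35387 = 2171/6676 - 6493/35387 = 33477909/236243612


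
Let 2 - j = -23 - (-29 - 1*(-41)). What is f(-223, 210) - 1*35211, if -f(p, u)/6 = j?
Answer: -35433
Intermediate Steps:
j = 37 (j = 2 - (-23 - (-29 - 1*(-41))) = 2 - (-23 - (-29 + 41)) = 2 - (-23 - 1*12) = 2 - (-23 - 12) = 2 - 1*(-35) = 2 + 35 = 37)
f(p, u) = -222 (f(p, u) = -6*37 = -222)
f(-223, 210) - 1*35211 = -222 - 1*35211 = -222 - 35211 = -35433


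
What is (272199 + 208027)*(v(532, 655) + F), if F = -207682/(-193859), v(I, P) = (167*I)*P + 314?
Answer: 5417555791889864088/193859 ≈ 2.7946e+13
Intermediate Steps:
v(I, P) = 314 + 167*I*P (v(I, P) = 167*I*P + 314 = 314 + 167*I*P)
F = 207682/193859 (F = -207682*(-1/193859) = 207682/193859 ≈ 1.0713)
(272199 + 208027)*(v(532, 655) + F) = (272199 + 208027)*((314 + 167*532*655) + 207682/193859) = 480226*((314 + 58192820) + 207682/193859) = 480226*(58193134 + 207682/193859) = 480226*(11281262971788/193859) = 5417555791889864088/193859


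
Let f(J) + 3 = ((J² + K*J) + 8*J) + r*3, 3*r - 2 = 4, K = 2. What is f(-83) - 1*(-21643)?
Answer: 27705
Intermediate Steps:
r = 2 (r = ⅔ + (⅓)*4 = ⅔ + 4/3 = 2)
f(J) = 3 + J² + 10*J (f(J) = -3 + (((J² + 2*J) + 8*J) + 2*3) = -3 + ((J² + 10*J) + 6) = -3 + (6 + J² + 10*J) = 3 + J² + 10*J)
f(-83) - 1*(-21643) = (3 + (-83)² + 10*(-83)) - 1*(-21643) = (3 + 6889 - 830) + 21643 = 6062 + 21643 = 27705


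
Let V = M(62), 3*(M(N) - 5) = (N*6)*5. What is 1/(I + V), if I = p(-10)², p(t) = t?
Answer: 1/725 ≈ 0.0013793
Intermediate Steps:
I = 100 (I = (-10)² = 100)
M(N) = 5 + 10*N (M(N) = 5 + ((N*6)*5)/3 = 5 + ((6*N)*5)/3 = 5 + (30*N)/3 = 5 + 10*N)
V = 625 (V = 5 + 10*62 = 5 + 620 = 625)
1/(I + V) = 1/(100 + 625) = 1/725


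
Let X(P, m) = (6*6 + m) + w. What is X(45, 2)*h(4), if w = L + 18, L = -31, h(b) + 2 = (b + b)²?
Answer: 1550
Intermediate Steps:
h(b) = -2 + 4*b² (h(b) = -2 + (b + b)² = -2 + (2*b)² = -2 + 4*b²)
w = -13 (w = -31 + 18 = -13)
X(P, m) = 23 + m (X(P, m) = (6*6 + m) - 13 = (36 + m) - 13 = 23 + m)
X(45, 2)*h(4) = (23 + 2)*(-2 + 4*4²) = 25*(-2 + 4*16) = 25*(-2 + 64) = 25*62 = 1550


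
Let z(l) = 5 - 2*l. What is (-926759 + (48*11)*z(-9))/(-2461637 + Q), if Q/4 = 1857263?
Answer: -182923/993483 ≈ -0.18412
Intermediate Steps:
Q = 7429052 (Q = 4*1857263 = 7429052)
(-926759 + (48*11)*z(-9))/(-2461637 + Q) = (-926759 + (48*11)*(5 - 2*(-9)))/(-2461637 + 7429052) = (-926759 + 528*(5 + 18))/4967415 = (-926759 + 528*23)*(1/4967415) = (-926759 + 12144)*(1/4967415) = -914615*1/4967415 = -182923/993483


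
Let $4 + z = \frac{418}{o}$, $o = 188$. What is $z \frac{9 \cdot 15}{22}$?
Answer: $- \frac{22545}{2068} \approx -10.902$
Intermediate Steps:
$z = - \frac{167}{94}$ ($z = -4 + \frac{418}{188} = -4 + 418 \cdot \frac{1}{188} = -4 + \frac{209}{94} = - \frac{167}{94} \approx -1.7766$)
$z \frac{9 \cdot 15}{22} = - \frac{167 \frac{9 \cdot 15}{22}}{94} = - \frac{167 \cdot 135 \cdot \frac{1}{22}}{94} = \left(- \frac{167}{94}\right) \frac{135}{22} = - \frac{22545}{2068}$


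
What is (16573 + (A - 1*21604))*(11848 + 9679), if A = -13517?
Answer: -399282796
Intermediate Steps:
(16573 + (A - 1*21604))*(11848 + 9679) = (16573 + (-13517 - 1*21604))*(11848 + 9679) = (16573 + (-13517 - 21604))*21527 = (16573 - 35121)*21527 = -18548*21527 = -399282796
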